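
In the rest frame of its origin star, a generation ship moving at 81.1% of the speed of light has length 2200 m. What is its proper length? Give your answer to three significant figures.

3760 m

With β = 0.811, γ = 1/√(1 − 0.811²) = 1/√0.342279 = 1.7093.
Proper length: L₀ = γ·L = 1.7093 × 2200 = 3760 m.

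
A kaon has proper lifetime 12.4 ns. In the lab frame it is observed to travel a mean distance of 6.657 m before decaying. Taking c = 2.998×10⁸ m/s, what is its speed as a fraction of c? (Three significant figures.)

Lab distance = (lab lifetime)·v = γτ·βc, so βγ = d/(cτ) = 6.657/(2.998×10⁸ × 1.240×10^-8) = 1.7907.
With βγ = 1.7907: γ² = 1 + (βγ)² = 4.20661, and β = (βγ)/γ = 1.7907/2.051 = 0.873.

0.873c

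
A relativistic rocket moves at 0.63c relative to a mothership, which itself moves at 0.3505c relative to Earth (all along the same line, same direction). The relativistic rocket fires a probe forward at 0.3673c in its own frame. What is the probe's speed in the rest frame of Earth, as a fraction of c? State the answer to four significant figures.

0.9038c

Apply u = (u'+v)/(1+u'v) twice. Probe in the mothership frame: (0.3673+0.63)/(1+0.3673·0.63) = 0.9973/1.231399 = 0.80989c.
That velocity, transformed to the rest frame of Earth: (0.80989+0.3505)/(1+0.80989·0.3505) = 1.16039/1.283866445 = 0.90382c.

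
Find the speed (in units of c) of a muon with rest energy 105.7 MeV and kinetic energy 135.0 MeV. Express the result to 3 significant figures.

0.898c

K = (γ−1)mc², so γ = 1 + 135.0/105.7 = 2.2772.
Then v/c = √(1 − γ⁻²) = √(1 − 0.19284) = √0.80716 = 0.898.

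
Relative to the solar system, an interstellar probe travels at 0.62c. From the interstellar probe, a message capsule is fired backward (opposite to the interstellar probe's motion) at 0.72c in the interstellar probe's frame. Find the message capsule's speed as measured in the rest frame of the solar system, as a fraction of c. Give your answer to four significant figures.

0.1806c

In units of c, u = (u' + v)/(1 + u'v) with u' = −0.72 and v = 0.62.
Numerator: −0.72 + 0.62 = −0.1. Denominator: 1 + (−0.72)(0.62) = 0.5536.
u = −0.1/0.5536 = −0.18064, so the speed is 0.1806c.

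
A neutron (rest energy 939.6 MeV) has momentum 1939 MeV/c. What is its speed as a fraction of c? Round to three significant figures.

pc/(mc²) = 1939/939.6 = 2.0636 = βγ = β/√(1−β²).
So β² = x²/(1 + x²) with x = 2.0636: x² = 4.25844, β² = 4.25844/5.25844 = 0.80983, β = 0.900.

0.900c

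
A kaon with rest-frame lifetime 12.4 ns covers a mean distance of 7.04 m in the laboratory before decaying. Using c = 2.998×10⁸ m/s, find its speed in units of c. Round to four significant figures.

Lab distance = (lab lifetime)·v = γτ·βc, so βγ = d/(cτ) = 7.040/(2.998×10⁸ × 1.240×10^-8) = 1.8937.
With βγ = 1.8937: γ² = 1 + (βγ)² = 4.5861, and β = (βγ)/γ = 1.8937/2.14152 = 0.8843.

0.8843c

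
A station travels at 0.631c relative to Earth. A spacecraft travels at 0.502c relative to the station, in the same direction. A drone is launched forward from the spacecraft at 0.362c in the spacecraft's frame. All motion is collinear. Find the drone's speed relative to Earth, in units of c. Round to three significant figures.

0.932c

Apply u = (u'+v)/(1+u'v) twice. Drone in the station frame: (0.362+0.502)/(1+0.362·0.502) = 0.864/1.181724 = 0.73114c.
That velocity, transformed to the rest frame of Earth: (0.73114+0.631)/(1+0.73114·0.631) = 1.36214/1.46134934 = 0.93211c.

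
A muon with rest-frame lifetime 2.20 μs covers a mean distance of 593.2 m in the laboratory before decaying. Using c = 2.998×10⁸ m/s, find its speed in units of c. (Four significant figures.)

0.6687c

Lab distance = (lab lifetime)·v = γτ·βc, so βγ = d/(cτ) = 593.2/(2.998×10⁸ × 2.200×10^-6) = 0.89939.
With βγ = 0.89939: γ² = 1 + (βγ)² = 1.808902, and β = (βγ)/γ = 0.89939/1.34495 = 0.6687.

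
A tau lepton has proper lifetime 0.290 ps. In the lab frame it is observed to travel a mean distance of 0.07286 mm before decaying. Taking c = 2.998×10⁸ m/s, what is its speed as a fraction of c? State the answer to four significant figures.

Let x = d/(cτ) = 7.286×10^-5 m / (2.998×10⁸ m/s × 2.900×10^-13 s) = 0.83803. Since d = βγcτ, x = βγ = β/√(1−β²).
Solving: β² = x²/(1+x²) = 0.702294/1.702294 = 0.412557, so β = 0.6423.

0.6423c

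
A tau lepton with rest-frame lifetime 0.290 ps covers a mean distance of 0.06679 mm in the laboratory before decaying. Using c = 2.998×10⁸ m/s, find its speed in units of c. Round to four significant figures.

Let x = d/(cτ) = 6.679×10^-5 m / (2.998×10⁸ m/s × 2.900×10^-13 s) = 0.76821. Since d = βγcτ, x = βγ = β/√(1−β²).
Solving: β² = x²/(1+x²) = 0.590147/1.590147 = 0.371127, so β = 0.6092.

0.6092c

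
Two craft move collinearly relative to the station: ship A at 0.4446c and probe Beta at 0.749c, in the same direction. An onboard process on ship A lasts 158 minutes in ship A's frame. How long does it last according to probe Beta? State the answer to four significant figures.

The velocity of ship A relative to probe Beta is (0.4446 − 0.749)c / (1 − 0.4446×0.749) = −0.45638c; relative speed 0.45638c.
At |u| = 0.45638c, γ = (1 − 0.208283)^(−1/2) = 1.1239.
Ship A's interval is proper; time dilation gives Δt_B = γΔτ = 1.1239 × 158 minutes = 177.6 minutes.

177.6 minutes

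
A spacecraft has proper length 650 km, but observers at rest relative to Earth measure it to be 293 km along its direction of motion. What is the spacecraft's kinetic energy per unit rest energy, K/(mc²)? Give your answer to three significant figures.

γ = L₀/L = 650/293 = 2.21843.
K/(mc²) = γ − 1 = 2.21843 − 1 = 1.22.

1.22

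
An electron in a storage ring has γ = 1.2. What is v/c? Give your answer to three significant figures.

β = √(1 − 1/γ²) = √(1 − 1/1.44) = √0.305556 = 0.553.

0.553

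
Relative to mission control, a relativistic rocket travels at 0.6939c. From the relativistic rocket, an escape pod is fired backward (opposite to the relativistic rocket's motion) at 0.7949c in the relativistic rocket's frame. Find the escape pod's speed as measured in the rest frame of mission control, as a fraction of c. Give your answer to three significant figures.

0.225c

In units of c, u = (u' + v)/(1 + u'v) with u' = −0.7949 and v = 0.6939.
Numerator: −0.7949 + 0.6939 = −0.101. Denominator: 1 + (−0.7949)(0.6939) = 0.44841889.
u = −0.101/0.44841889 = −0.22524, so the speed is 0.225c.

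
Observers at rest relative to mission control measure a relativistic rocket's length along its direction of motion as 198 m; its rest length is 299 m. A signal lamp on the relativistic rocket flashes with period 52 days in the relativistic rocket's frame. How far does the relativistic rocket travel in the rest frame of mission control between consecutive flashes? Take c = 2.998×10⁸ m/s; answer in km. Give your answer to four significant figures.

1.524×10^12 km

From L = L₀/γ: γ = 299/198 = 1.5101.
β = √(1 − 1/γ²) = 0.74932. Lab-frame period = γτ = 1.5101×52 days = 78.525 days. Distance = βc × γτ = 0.74932 × 2.998×10⁸ m/s × 6784560 s = 1.5241×10^15 m = 1.524×10^12 km.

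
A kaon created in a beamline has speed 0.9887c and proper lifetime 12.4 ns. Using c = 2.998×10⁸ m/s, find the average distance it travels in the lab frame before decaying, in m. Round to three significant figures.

Lorentz factor: γ = (1 − 0.97752769)^(−1/2) = 6.6708.
Lab-frame lifetime: Δt = γτ = 6.6708 × 12.4 ns = 82.718 ns.
Distance: d = vΔt = 0.9887 × 2.998×10⁸ m/s × 8.2718×10^-8 s = 24.5 m.

24.5 m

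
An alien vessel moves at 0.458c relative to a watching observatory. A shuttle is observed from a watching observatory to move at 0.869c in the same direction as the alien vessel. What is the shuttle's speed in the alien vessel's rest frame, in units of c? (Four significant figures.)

0.6827c

Transform to the alien vessel's frame: u' = (u − v)/(1 − uv/c²).
u' = (0.869 − 0.458)/(1 − 0.869×0.458) = 0.411/0.601998 = 0.68273.
Speed in the alien vessel's frame: 0.6827c (in the same direction).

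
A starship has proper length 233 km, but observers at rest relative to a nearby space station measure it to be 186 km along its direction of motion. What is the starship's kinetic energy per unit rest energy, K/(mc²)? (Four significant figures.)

From L = L₀/γ: γ = 233/186 = 1.25269.
Since K = (γ−1)mc², K/(mc²) = 1.25269 − 1 = 0.2527.

0.2527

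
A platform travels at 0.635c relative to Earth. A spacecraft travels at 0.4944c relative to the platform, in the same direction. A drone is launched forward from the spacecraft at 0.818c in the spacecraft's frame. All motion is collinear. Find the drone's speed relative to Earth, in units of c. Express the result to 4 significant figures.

0.9850c

Apply u = (u'+v)/(1+u'v) twice. Drone in the platform frame: (0.818+0.4944)/(1+0.818·0.4944) = 1.3124/1.4044192 = 0.93448c.
That velocity, transformed to the rest frame of Earth: (0.93448+0.635)/(1+0.93448·0.635) = 1.56948/1.5933948 = 0.98499c.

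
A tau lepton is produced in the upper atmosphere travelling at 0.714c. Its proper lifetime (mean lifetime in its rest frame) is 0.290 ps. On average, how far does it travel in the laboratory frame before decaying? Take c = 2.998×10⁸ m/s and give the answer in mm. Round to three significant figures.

Lorentz factor: γ = (1 − 0.509796)^(−1/2) = 1.4283.
Lab-frame lifetime: Δt = γτ = 1.4283 × 0.290 ps = 0.41421 ps.
Distance: d = vΔt = 0.714 × 2.998×10⁸ m/s × 4.1421×10^-13 s = 8.87×10^-5 m = 0.0887 mm.

0.0887 mm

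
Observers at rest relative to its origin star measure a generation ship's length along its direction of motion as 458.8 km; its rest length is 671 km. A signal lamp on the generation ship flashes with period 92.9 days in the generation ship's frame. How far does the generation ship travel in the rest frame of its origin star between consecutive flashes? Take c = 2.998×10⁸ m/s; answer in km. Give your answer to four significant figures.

2.568×10^12 km

γ = L₀/L = 671/458.8 = 1.46251.
β = √(1 − 1/γ²) = 0.72971. Lab-frame period = γτ = 1.46251×92.9 days = 135.87 days. Distance = βc × γτ = 0.72971 × 2.998×10⁸ m/s × 11739168 s = 2.5681×10^15 m = 2.568×10^12 km.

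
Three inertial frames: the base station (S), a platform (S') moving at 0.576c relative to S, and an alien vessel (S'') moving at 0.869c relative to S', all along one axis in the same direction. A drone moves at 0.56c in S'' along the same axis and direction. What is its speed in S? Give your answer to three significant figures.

0.989c

First combine the drone and alien vessel (S''→S'): u₁ = (0.56 + 0.869)/(1 + 0.56×0.869) = 1.429/1.48664 = 0.96123.
Then combine with the platform (S'→S): u = (0.96123 + 0.576)/(1 + 0.96123×0.576) = 1.53723/1.55366848 = 0.98942.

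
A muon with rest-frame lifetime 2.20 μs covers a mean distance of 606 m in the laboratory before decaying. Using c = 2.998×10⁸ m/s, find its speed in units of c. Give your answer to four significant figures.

Let x = d/(cτ) = 606.0 m / (2.998×10⁸ m/s × 2.200×10^-6 s) = 0.91879. Since d = βγcτ, x = βγ = β/√(1−β²).
Solving: β² = x²/(1+x²) = 0.844175/1.844175 = 0.457752, so β = 0.6766.

0.6766c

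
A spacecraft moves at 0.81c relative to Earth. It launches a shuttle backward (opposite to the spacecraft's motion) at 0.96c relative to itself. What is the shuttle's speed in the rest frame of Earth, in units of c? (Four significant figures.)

Relativistic velocity addition: u = (u' + v)/(1 + u'v/c²), with u' = −0.96c and v = 0.81c.
Numerator: −0.96 + 0.81 = −0.15. Denominator: 1 + (−0.96)(0.81) = 0.2224.
u = −0.15/0.2224 = −0.67446, so the speed is 0.6745c.

0.6745c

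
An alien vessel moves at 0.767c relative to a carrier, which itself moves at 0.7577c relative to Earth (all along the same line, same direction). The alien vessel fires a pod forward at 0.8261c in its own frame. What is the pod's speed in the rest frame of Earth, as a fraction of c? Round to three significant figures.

0.997c

First combine the pod and alien vessel (S''→S'): u₁ = (0.8261 + 0.767)/(1 + 0.8261×0.767) = 1.5931/1.6336187 = 0.9752.
Then combine with the carrier (S'→S): u = (0.9752 + 0.7577)/(1 + 0.9752×0.7577) = 1.7329/1.73890904 = 0.99654.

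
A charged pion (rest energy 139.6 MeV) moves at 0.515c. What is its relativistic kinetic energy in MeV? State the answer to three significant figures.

Lorentz factor: γ = (1 − 0.265225)^(−1/2) = 1.1666.
Kinetic energy: K = (γ − 1)mc² = (1.1666 − 1) × 139.6 MeV = 0.1666 × 139.6 = 23.3 MeV.

23.3 MeV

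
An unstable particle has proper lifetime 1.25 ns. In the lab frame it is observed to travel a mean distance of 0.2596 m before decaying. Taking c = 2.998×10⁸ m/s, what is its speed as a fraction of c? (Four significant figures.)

d = βγcτ ⇒ βγ = d/(cτ) = 0.2596 m / (0.37475 m) = 0.69273.
β = (βγ)/√(1+(βγ)²) = 0.69273/√1.479875 = 0.5694.

0.5694c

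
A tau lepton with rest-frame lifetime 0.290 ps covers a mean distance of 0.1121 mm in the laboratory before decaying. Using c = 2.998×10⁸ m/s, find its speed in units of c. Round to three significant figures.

0.790c

Let x = d/(cτ) = 1.121×10^-4 m / (2.998×10⁸ m/s × 2.900×10^-13 s) = 1.2894. Since d = βγcτ, x = βγ = β/√(1−β²).
Solving: β² = x²/(1+x²) = 1.66255/2.66255 = 0.62442, so β = 0.790.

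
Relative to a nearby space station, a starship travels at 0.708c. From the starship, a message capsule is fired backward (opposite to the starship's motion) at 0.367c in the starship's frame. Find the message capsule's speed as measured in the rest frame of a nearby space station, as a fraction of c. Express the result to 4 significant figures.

0.4607c

In units of c, u = (u' + v)/(1 + u'v) with u' = −0.367 and v = 0.708.
Numerator: −0.367 + 0.708 = 0.341. Denominator: 1 + (−0.367)(0.708) = 0.740164.
u = 0.341/0.740164 = 0.46071, so the speed is 0.4607c.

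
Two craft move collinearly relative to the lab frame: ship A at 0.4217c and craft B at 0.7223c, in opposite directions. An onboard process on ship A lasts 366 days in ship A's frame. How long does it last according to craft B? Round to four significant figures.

761.4 days

Speed of ship A in craft B's frame: u = (v_A + v_B)/(1 + v_A v_B/c²) = (0.4217 + 0.7223)/(1 + 0.4217×0.7223) = 1.144/1.30459391 = 0.8769; |u| = 0.8769c.
γ for this relative speed: γ = 1/√(1 − 0.768954) = 2.0804.
Ship A's interval is proper; time dilation gives Δt_B = γΔτ = 2.0804 × 366 days = 761.4 days.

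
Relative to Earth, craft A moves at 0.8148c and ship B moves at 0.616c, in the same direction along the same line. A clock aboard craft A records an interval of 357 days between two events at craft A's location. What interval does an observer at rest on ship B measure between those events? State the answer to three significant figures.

Speed of craft A in ship B's frame: u = (v_A − v_B)/(1 − v_A v_B/c²) = (0.8148 − 0.616)/(1 − 0.8148×0.616) = 0.1988/0.4980832 = 0.39913; |u| = 0.39913c.
At |u| = 0.39913c, γ = (1 − 0.159305)^(−1/2) = 1.0906.
The clock on craft A records proper time, so ship B measures Δt = γΔτ = 1.0906 × 357 = 389 days.

389 days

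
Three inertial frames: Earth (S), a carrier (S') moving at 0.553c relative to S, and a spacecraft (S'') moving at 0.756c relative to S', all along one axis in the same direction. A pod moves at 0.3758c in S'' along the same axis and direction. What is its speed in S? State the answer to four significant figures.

0.9644c

First combine the pod and spacecraft (S''→S'): u₁ = (0.3758 + 0.756)/(1 + 0.3758×0.756) = 1.1318/1.2841048 = 0.88139.
Then combine with the carrier (S'→S): u = (0.88139 + 0.553)/(1 + 0.88139×0.553) = 1.43439/1.48740867 = 0.96436.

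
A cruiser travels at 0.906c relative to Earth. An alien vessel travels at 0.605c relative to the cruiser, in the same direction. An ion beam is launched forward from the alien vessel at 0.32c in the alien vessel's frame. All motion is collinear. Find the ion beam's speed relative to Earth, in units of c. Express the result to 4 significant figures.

0.9876c

Compose velocities in two stages. Stage 1 (into S'): u₁ = (0.32+0.605)/(1+0.32×0.605) = 0.77497.
Stage 2 (into S): u = (0.77497+0.906)/(1+0.77497×0.906) = 0.98757, so the speed is 0.9876c.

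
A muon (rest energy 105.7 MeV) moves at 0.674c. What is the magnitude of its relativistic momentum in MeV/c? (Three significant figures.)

γ = 1/√(1 − β²) = 1/√(1 − 0.454276) = 1/√0.545724 = 1/0.738731 = 1.3537.
Momentum: p = γβ·mc = 1.3537 × 0.674 × 105.7 MeV/c = 96.4 MeV/c.

96.4 MeV/c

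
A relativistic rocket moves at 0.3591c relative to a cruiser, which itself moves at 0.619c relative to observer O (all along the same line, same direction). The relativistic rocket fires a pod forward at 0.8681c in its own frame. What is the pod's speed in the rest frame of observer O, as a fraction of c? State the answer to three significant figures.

0.984c

Compose velocities in two stages. Stage 1 (into S'): u₁ = (0.8681+0.3591)/(1+0.8681×0.3591) = 0.93556.
Stage 2 (into S): u = (0.93556+0.619)/(1+0.93556×0.619) = 0.98445, so the speed is 0.984c.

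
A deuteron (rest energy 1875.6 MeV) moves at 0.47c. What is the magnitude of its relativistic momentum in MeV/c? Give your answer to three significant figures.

β² = 0.2209, so γ = 1/√0.7791 = 1.1329.
Momentum: p = γβ·mc = 1.1329 × 0.47 × 1875.6 MeV/c = 999 MeV/c.

999 MeV/c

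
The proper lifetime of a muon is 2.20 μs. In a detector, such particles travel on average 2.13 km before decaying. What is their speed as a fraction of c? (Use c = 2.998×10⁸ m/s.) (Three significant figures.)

0.955c

Lab distance = (lab lifetime)·v = γτ·βc, so βγ = d/(cτ) = 2130/(2.998×10⁸ × 2.200×10^-6) = 3.2294.
With βγ = 3.2294: γ² = 1 + (βγ)² = 11.429, and β = (βγ)/γ = 3.2294/3.38068 = 0.955.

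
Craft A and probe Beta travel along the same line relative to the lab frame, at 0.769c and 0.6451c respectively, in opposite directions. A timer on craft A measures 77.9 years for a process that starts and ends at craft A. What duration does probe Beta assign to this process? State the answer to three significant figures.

The velocity of craft A relative to probe Beta is (0.769 + 0.6451)c / (1 + 0.769×0.6451) = 0.9452c; relative speed 0.9452c.
γ for this relative speed: γ = 1/√(1 − 0.893403) = 3.0629.
Craft A's interval is proper; time dilation gives Δt_B = γΔτ = 3.0629 × 77.9 years = 239 years.

239 years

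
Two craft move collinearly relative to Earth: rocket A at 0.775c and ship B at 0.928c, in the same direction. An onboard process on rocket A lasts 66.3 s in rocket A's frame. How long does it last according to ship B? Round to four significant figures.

79.07 s

Speed of rocket A in ship B's frame: u = (v_A − v_B)/(1 − v_A v_B/c²) = (0.775 − 0.928)/(1 − 0.775×0.928) = −0.153/0.2808 = −0.54487; |u| = 0.54487c.
At |u| = 0.54487c, γ = (1 − 0.296883)^(−1/2) = 1.1926.
Rocket A's interval is proper; time dilation gives Δt_B = γΔτ = 1.1926 × 66.3 s = 79.07 s.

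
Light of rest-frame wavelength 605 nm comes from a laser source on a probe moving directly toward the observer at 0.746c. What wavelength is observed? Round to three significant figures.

231 nm

Relativistic Doppler for wavelength: λ_obs = λ_src · √((1−β)/(1+β)).
With β = 0.746: factor = √(0.254/1.746) = 0.38141.
λ_obs = 605 × 0.38141 = 231 nm.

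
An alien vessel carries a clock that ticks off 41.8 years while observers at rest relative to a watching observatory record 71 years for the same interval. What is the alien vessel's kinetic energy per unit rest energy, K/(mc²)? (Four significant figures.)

0.6986

From Δt = γΔτ: γ = 71/41.8 = 1.69856.
K/(mc²) = γ − 1 = 1.69856 − 1 = 0.6986.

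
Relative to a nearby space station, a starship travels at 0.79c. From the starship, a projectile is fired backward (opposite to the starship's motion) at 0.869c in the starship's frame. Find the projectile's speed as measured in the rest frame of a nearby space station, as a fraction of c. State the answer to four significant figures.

Relativistic velocity addition: u = (u' + v)/(1 + u'v/c²), with u' = −0.869c and v = 0.79c.
Numerator: −0.869 + 0.79 = −0.079. Denominator: 1 + (−0.869)(0.79) = 0.31349.
u = −0.079/0.31349 = −0.252, so the speed is 0.2520c.

0.2520c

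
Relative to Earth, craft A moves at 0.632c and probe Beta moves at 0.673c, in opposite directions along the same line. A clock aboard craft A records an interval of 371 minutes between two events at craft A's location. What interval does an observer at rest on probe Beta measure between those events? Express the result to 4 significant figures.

Transform craft A's velocity into probe Beta's frame: (0.632 + 0.673)/(1 + 0.632·0.673) = 1.305/1.425336, so the relative speed is 0.91557c.
γ for this relative speed: γ = 1/√(1 − 0.838268) = 2.4866.
The clock on craft A records proper time, so probe Beta measures Δt = γΔτ = 2.4866 × 371 = 922.5 minutes.

922.5 minutes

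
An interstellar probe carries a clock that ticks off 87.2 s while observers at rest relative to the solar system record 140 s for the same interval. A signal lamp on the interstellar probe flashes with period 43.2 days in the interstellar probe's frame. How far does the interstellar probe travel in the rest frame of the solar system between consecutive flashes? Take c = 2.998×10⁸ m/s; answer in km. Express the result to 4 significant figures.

1.406×10^12 km

From Δt = γΔτ: γ = 140/87.2 = 1.6055.
β = √(1 − 1/γ²) = 0.78233. Lab-frame period = γτ = 1.6055×43.2 days = 69.358 days. Distance = βc × γτ = 0.78233 × 2.998×10⁸ m/s × 5992531.2 s = 1.4055×10^15 m = 1.406×10^12 km.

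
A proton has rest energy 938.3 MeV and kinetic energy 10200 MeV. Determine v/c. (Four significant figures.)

0.9964

γ = 1 + K/(mc²) = 1 + 10200/938.3 = 11.871.
β = √(1 − 1/γ²) = √(1 − 0.00709619) = √0.99290381 = 0.9964.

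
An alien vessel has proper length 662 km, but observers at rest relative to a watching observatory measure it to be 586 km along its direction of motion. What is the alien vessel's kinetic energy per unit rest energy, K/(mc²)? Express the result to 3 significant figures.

0.130

γ = L₀/L = 662/586 = 1.12969.
Since K = (γ−1)mc², K/(mc²) = 1.12969 − 1 = 0.130.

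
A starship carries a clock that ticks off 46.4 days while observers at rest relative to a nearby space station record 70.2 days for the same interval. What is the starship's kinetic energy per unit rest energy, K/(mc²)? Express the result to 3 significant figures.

From Δt = γΔτ: γ = 70.2/46.4 = 1.51293.
K/(mc²) = γ − 1 = 1.51293 − 1 = 0.513.

0.513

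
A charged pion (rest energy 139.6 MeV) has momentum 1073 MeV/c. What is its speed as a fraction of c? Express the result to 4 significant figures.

pc/(mc²) = 1073/139.6 = 7.6862 = βγ = β/√(1−β²).
So β² = x²/(1 + x²) with x = 7.6862: x² = 59.0777, β² = 59.0777/60.0777 = 0.983355, β = 0.9916.

0.9916c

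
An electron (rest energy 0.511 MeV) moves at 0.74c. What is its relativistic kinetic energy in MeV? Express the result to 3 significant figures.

γ = 1/√(1 − β²) = 1/√(1 − 0.5476) = 1/√0.4524 = 1/0.672607 = 1.48675.
Kinetic energy: K = (γ − 1)mc² = (1.48675 − 1) × 0.511 MeV = 0.48675 × 0.511 = 0.249 MeV.

0.249 MeV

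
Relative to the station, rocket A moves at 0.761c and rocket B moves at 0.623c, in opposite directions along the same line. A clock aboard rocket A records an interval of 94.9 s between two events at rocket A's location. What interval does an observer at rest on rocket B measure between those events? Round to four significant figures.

275.7 s

Transform rocket A's velocity into rocket B's frame: (0.761 + 0.623)/(1 + 0.761·0.623) = 1.384/1.474103, so the relative speed is 0.93888c.
γ for this relative speed: γ = 1/√(1 − 0.881496) = 2.9049.
The clock on rocket A records proper time, so rocket B measures Δt = γΔτ = 2.9049 × 94.9 = 275.7 s.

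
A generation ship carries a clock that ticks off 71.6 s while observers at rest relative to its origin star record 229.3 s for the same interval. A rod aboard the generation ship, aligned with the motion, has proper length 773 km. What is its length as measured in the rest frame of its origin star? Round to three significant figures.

γ = Δt/Δτ = 229.3/71.6 = 3.20251.
L = L₀/γ = 773/3.20251 = 241 km.

241 km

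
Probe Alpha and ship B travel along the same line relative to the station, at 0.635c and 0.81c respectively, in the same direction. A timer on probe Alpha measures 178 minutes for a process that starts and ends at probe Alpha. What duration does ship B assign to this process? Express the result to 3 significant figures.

The velocity of probe Alpha relative to ship B is (0.635 − 0.81)c / (1 − 0.635×0.81) = −0.36034c; relative speed 0.36034c.
At |u| = 0.36034c, γ = (1 − 0.129845)^(−1/2) = 1.072.
The clock on probe Alpha records proper time, so ship B measures Δt = γΔτ = 1.072 × 178 = 191 minutes.

191 minutes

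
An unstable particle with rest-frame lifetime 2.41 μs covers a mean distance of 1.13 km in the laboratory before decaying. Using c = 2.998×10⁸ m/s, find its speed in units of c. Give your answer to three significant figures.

Let x = d/(cτ) = 1130 m / (2.998×10⁸ m/s × 2.410×10^-6 s) = 1.564. Since d = βγcτ, x = βγ = β/√(1−β²).
Solving: β² = x²/(1+x²) = 2.4461/3.4461 = 0.709817, so β = 0.843.

0.843c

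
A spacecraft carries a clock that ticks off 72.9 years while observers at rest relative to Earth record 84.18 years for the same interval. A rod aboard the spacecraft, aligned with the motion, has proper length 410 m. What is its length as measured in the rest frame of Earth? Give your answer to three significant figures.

355 m

γ = Δt/Δτ = 84.18/72.9 = 1.15473.
The rod contracts by the same γ: 410 m / 1.15473 = 355 m.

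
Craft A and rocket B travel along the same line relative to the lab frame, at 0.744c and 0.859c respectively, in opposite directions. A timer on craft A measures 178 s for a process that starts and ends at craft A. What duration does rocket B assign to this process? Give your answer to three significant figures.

853 s

Speed of craft A in rocket B's frame: u = (v_A + v_B)/(1 + v_A v_B/c²) = (0.744 + 0.859)/(1 + 0.744×0.859) = 1.603/1.639096 = 0.97798; |u| = 0.97798c.
γ for this relative speed: γ = 1/√(1 − 0.956445) = 4.7916.
Craft A's interval is proper; time dilation gives Δt_B = γΔτ = 4.7916 × 178 s = 853 s.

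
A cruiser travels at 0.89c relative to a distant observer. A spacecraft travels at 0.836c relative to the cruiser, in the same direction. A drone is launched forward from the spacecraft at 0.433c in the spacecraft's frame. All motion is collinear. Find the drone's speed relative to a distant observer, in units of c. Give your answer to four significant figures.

Apply u = (u'+v)/(1+u'v) twice. Drone in the cruiser frame: (0.433+0.836)/(1+0.433·0.836) = 1.269/1.361988 = 0.93173c.
That velocity, transformed to the rest frame of a distant observer: (0.93173+0.89)/(1+0.93173·0.89) = 1.82173/1.8292397 = 0.99589c.

0.9959c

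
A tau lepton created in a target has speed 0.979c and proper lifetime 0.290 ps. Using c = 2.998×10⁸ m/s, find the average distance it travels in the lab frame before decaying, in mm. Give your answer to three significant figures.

β² = 0.958441, so γ = 1/√0.041559 = 4.9053.
Lab-frame lifetime: Δt = γτ = 4.9053 × 0.290 ps = 1.4225 ps.
Distance: d = vΔt = 0.979 × 2.998×10⁸ m/s × 1.4225×10^-12 s = 4.18×10^-4 m = 0.418 mm.

0.418 mm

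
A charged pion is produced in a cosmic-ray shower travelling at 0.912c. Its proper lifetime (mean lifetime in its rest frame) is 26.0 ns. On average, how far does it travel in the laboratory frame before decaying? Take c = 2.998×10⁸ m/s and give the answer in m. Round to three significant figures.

Lorentz factor: γ = (1 − 0.831744)^(−1/2) = 2.4379.
Lab-frame lifetime: Δt = γτ = 2.4379 × 26.0 ns = 63.385 ns.
Distance: d = vΔt = 0.912 × 2.998×10⁸ m/s × 6.3385×10^-8 s = 17.3 m.

17.3 m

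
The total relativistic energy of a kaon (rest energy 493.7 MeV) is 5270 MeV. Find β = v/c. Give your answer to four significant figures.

Total energy E = γmc² gives γ = 5270/493.7 = 10.674.
Hence β = √(1 − 1/γ²) = √(1 − 0.00877699) = √0.99122301 = 0.9956.

0.9956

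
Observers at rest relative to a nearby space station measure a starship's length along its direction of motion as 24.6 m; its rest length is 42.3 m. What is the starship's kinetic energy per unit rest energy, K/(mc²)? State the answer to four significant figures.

0.7195

γ = L₀/L = 42.3/24.6 = 1.71951.
K/(mc²) = γ − 1 = 1.71951 − 1 = 0.7195.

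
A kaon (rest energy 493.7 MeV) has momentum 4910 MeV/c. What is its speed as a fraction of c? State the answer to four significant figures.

βγ = pc/(mc²) = 4910/493.7 = 9.9453.
Since γ² = 1 + (βγ)² = 99.909, γ = √99.909 = 9.99545, and β = (βγ)/γ = 9.9453/9.99545 = 0.9950.

0.9950c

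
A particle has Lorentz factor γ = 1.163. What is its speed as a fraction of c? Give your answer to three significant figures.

β = √(1 − 1/γ²) = √(1 − 1/1.352569) = √0.260666 = 0.511.

0.511c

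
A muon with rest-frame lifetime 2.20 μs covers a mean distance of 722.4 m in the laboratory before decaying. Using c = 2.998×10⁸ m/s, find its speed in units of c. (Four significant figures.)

Let x = d/(cτ) = 722.4 m / (2.998×10⁸ m/s × 2.200×10^-6 s) = 1.0953. Since d = βγcτ, x = βγ = β/√(1−β²).
Solving: β² = x²/(1+x²) = 1.19968/2.19968 = 0.545388, so β = 0.7385.

0.7385c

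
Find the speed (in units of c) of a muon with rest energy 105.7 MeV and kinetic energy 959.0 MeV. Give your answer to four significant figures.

0.9951c

γ = 1 + K/(mc²) = 1 + 959.0/105.7 = 10.073.
β = √(1 − 1/γ²) = √(1 − 0.00985558) = √0.99014442 = 0.9951.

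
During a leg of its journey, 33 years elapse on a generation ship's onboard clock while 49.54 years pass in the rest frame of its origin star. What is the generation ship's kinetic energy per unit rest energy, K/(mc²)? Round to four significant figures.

γ = Δt/Δτ = 49.54/33 = 1.50121.
Since K = (γ−1)mc², K/(mc²) = 1.50121 − 1 = 0.5012.

0.5012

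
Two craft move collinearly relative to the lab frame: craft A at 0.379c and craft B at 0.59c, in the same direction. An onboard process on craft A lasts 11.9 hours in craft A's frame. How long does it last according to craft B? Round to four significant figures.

12.37 hours

Transform craft A's velocity into craft B's frame: (0.379 − 0.59)/(1 − 0.379·0.59) = −0.211/0.77639, so the relative speed is 0.27177c.
At |u| = 0.27177c, γ = (1 − 0.0738589)^(−1/2) = 1.0391.
The clock on craft A records proper time, so craft B measures Δt = γΔτ = 1.0391 × 11.9 = 12.37 hours.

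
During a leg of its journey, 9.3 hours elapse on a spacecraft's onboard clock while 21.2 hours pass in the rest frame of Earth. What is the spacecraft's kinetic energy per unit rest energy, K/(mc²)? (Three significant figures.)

1.28

γ = Δt/Δτ = 21.2/9.3 = 2.27957.
K/(mc²) = γ − 1 = 2.27957 − 1 = 1.28.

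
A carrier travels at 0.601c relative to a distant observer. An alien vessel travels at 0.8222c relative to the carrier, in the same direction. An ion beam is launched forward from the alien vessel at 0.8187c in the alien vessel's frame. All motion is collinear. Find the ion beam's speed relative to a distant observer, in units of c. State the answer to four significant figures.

0.9952c

First combine the ion beam and alien vessel (S''→S'): u₁ = (0.8187 + 0.8222)/(1 + 0.8187×0.8222) = 1.6409/1.67313514 = 0.98073.
Then combine with the carrier (S'→S): u = (0.98073 + 0.601)/(1 + 0.98073×0.601) = 1.58173/1.58941873 = 0.99516.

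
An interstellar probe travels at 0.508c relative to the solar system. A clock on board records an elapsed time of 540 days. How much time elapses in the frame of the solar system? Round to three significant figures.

627 days

γ = 1/√(1 − β²) = 1/√(1 − 0.258064) = 1/√0.741936 = 1/0.861357 = 1.161.
The onboard clock measures proper time, so the interval in the rest frame of the solar system is dilated: Δt = γ·Δτ = 1.161 × 540 days = 627 days.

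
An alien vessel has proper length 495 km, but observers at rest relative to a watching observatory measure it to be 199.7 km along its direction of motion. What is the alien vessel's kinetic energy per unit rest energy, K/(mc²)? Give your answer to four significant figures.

1.479

From L = L₀/γ: γ = 495/199.7 = 2.47872.
Since K = (γ−1)mc², K/(mc²) = 2.47872 − 1 = 1.479.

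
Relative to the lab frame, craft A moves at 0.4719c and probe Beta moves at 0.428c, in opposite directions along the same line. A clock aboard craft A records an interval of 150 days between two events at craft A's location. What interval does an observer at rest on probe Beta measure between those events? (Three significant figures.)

226 days

The velocity of craft A relative to probe Beta is (0.4719 + 0.428)c / (1 + 0.4719×0.428) = 0.74869c; relative speed 0.74869c.
γ for this relative speed: γ = 1/√(1 − 0.560537) = 1.5085.
The clock on craft A records proper time, so probe Beta measures Δt = γΔτ = 1.5085 × 150 = 226 days.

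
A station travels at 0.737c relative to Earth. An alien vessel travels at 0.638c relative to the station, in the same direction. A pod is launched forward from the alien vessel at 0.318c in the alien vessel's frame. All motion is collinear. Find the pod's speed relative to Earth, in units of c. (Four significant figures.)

Compose velocities in two stages. Stage 1 (into S'): u₁ = (0.318+0.638)/(1+0.318×0.638) = 0.79476.
Stage 2 (into S): u = (0.79476+0.737)/(1+0.79476×0.737) = 0.96596, so the speed is 0.9660c.

0.9660c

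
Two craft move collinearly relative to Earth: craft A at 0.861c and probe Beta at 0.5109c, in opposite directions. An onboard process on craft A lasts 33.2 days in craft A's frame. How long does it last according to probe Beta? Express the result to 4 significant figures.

109.3 days

Transform craft A's velocity into probe Beta's frame: (0.861 + 0.5109)/(1 + 0.861·0.5109) = 1.3719/1.4398849, so the relative speed is 0.95278c.
γ for this relative speed: γ = 1/√(1 − 0.90779) = 3.2931.
The clock on craft A records proper time, so probe Beta measures Δt = γΔτ = 3.2931 × 33.2 = 109.3 days.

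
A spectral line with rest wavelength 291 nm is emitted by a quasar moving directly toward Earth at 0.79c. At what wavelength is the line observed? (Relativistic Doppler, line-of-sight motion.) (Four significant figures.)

Relativistic Doppler for wavelength: λ_obs = λ_src · √((1−β)/(1+β)).
With β = 0.79: factor = √(0.21/1.79) = 0.34252.
λ_obs = 291 × 0.34252 = 99.67 nm.

99.67 nm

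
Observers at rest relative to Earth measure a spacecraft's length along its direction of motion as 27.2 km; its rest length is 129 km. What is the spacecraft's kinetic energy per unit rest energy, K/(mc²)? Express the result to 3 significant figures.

From L = L₀/γ: γ = 129/27.2 = 4.74265.
K/(mc²) = γ − 1 = 4.74265 − 1 = 3.74.

3.74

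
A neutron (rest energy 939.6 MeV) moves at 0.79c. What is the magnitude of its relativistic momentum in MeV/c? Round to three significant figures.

Lorentz factor: γ = (1 − 0.6241)^(−1/2) = 1.631.
Momentum: p = γβ·mc = 1.631 × 0.79 × 939.6 MeV/c = 1210 MeV/c.

1210 MeV/c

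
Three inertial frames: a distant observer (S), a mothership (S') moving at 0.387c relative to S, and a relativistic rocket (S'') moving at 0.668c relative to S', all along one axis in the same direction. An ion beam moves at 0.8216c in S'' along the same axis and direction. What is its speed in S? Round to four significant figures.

0.9829c

Compose velocities in two stages. Stage 1 (into S'): u₁ = (0.8216+0.668)/(1+0.8216×0.668) = 0.96176.
Stage 2 (into S): u = (0.96176+0.387)/(1+0.96176×0.387) = 0.98292, so the speed is 0.9829c.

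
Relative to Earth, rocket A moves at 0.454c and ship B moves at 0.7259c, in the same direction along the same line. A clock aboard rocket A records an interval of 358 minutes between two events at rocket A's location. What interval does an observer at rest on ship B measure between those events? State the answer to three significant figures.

392 minutes

The velocity of rocket A relative to ship B is (0.454 − 0.7259)c / (1 − 0.454×0.7259) = −0.40555c; relative speed 0.40555c.
γ for this relative speed: γ = 1/√(1 − 0.164471) = 1.094.
The clock on rocket A records proper time, so ship B measures Δt = γΔτ = 1.094 × 358 = 392 minutes.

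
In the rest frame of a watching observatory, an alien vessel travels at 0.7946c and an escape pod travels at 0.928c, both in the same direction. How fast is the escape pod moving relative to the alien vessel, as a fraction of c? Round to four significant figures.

Transform to the alien vessel's frame: u' = (u − v)/(1 − uv/c²).
u' = (0.928 − 0.7946)/(1 − 0.928×0.7946) = 0.1334/0.2626112 = 0.50798.
Speed in the alien vessel's frame: 0.5080c (in the same direction).

0.5080c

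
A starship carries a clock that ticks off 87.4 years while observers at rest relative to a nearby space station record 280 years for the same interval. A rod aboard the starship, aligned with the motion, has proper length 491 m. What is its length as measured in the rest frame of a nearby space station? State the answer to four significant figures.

153.3 m

From Δt = γΔτ: γ = 280/87.4 = 3.20366.
L = L₀/γ = 491/3.20366 = 153.3 m.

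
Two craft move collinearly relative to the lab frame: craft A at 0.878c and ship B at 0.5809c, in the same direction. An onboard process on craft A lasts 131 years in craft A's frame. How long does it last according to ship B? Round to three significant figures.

165 years

Transform craft A's velocity into ship B's frame: (0.878 − 0.5809)/(1 − 0.878·0.5809) = 0.2971/0.4899698, so the relative speed is 0.60636c.
At |u| = 0.60636c, γ = (1 − 0.367672)^(−1/2) = 1.2576.
The clock on craft A records proper time, so ship B measures Δt = γΔτ = 1.2576 × 131 = 165 years.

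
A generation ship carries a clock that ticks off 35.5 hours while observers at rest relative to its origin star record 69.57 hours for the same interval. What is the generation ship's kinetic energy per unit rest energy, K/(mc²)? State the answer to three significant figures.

γ = Δt/Δτ = 69.57/35.5 = 1.95972.
K/(mc²) = γ − 1 = 1.95972 − 1 = 0.960.

0.960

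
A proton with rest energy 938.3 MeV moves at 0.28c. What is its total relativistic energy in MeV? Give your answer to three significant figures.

γ = 1/√(1 − β²) = 1/√(1 − 0.0784) = 1/√0.9216 = 1/0.96 = 1.0417.
Total energy: E = γmc² = 1.0417 × 938.3 MeV = 977 MeV.

977 MeV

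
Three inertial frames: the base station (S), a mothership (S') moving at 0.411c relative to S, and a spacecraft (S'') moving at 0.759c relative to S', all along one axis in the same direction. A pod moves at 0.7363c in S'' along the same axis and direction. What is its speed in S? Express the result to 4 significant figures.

0.9828c

First combine the pod and spacecraft (S''→S'): u₁ = (0.7363 + 0.759)/(1 + 0.7363×0.759) = 1.4953/1.5588517 = 0.95923.
Then combine with the mothership (S'→S): u = (0.95923 + 0.411)/(1 + 0.95923×0.411) = 1.37023/1.39424353 = 0.98278.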